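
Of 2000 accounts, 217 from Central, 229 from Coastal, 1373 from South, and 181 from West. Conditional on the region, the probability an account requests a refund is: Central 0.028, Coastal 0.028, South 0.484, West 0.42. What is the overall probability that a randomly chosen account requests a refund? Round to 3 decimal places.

0.377

Compute prior × likelihood for every hypothesis:
  Central: 0.1085 × 0.028 = 0.003038
  Coastal: 0.1145 × 0.028 = 0.003206
  South: 0.6865 × 0.484 = 0.332266
  West: 0.0905 × 0.42 = 0.03801
P(refund) = 0.003038 + 0.003206 + 0.332266 + 0.03801 = 0.37652 → 0.377.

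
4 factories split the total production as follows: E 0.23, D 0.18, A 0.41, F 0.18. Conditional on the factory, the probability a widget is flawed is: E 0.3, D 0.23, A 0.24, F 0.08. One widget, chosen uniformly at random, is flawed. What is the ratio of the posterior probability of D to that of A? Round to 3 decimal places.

Unnormalized posteriors (prior × likelihood):
  E: 0.23 × 0.3 = 0.069
  D: 0.18 × 0.23 = 0.0414
  A: 0.41 × 0.24 = 0.0984
  F: 0.18 × 0.08 = 0.0144
Sum = 0.2232.
The ratio is 0.0414 / 0.0984 (the normalizer cancels) = 0.421.

0.421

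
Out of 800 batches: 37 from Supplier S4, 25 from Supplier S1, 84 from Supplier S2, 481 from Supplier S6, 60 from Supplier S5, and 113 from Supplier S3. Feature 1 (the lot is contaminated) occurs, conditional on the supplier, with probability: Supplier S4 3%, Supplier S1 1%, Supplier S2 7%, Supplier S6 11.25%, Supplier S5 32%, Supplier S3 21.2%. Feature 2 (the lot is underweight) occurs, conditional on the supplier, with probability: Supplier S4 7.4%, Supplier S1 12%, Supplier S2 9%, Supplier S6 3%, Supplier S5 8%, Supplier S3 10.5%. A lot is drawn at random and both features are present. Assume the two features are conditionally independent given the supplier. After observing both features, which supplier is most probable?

Prior × likelihood for each hypothesis:
  Supplier S4: 0.04625 × 0.03 × 0.074 = 0.000102675
  Supplier S1: 0.03125 × 0.01 × 0.12 = 0.0000375
  Supplier S2: 0.105 × 0.07 × 0.09 = 0.0006615
  Supplier S6: 0.60125 × 0.1125 × 0.03 = 0.00202921875
  Supplier S5: 0.075 × 0.32 × 0.08 = 0.00192
  Supplier S3: 0.14125 × 0.212 × 0.105 = 0.003144225
Sum = 0.00789511875.
Largest term belongs to Supplier S3, so Supplier S3 is most probable.

Supplier S3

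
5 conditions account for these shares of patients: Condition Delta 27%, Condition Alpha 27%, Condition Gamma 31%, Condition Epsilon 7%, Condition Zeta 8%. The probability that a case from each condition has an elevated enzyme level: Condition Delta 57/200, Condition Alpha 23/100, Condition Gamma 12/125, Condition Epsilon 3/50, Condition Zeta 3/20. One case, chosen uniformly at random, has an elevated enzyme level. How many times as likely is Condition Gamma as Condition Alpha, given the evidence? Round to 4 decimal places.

0.4792

Compute prior × likelihood for every hypothesis:
  Condition Delta: 0.27 × 0.285 = 0.07695
  Condition Alpha: 0.27 × 0.23 = 0.0621
  Condition Gamma: 0.31 × 0.096 = 0.02976
  Condition Epsilon: 0.07 × 0.06 = 0.0042
  Condition Zeta: 0.08 × 0.15 = 0.012
Sum = 0.18501.
The ratio is 0.02976 / 0.0621 (the normalizer cancels) = 0.4792.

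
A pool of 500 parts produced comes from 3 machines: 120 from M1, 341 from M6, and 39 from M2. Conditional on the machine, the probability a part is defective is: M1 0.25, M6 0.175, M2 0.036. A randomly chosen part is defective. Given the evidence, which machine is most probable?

M6

By Bayes' rule, posterior ∝ prior × likelihood:
  M1: 0.24 × 0.25 = 0.06
  M6: 0.682 × 0.175 = 0.11935
  M2: 0.078 × 0.036 = 0.002808
Sum = 0.182158.
Largest term belongs to M6, so M6 is most probable.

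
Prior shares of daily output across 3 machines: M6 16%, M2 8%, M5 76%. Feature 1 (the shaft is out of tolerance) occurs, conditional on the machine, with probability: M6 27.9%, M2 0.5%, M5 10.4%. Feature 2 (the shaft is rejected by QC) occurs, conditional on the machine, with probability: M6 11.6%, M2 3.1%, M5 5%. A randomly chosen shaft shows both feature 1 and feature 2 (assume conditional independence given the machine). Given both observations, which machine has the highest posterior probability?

M6

Unnormalized posteriors (prior × likelihood):
  M6: 0.16 × 0.279 × 0.116 = 0.00517824
  M2: 0.08 × 0.005 × 0.031 = 0.0000124
  M5: 0.76 × 0.104 × 0.05 = 0.003952
Sum = 0.00914264.
Largest term belongs to M6, so M6 is most probable.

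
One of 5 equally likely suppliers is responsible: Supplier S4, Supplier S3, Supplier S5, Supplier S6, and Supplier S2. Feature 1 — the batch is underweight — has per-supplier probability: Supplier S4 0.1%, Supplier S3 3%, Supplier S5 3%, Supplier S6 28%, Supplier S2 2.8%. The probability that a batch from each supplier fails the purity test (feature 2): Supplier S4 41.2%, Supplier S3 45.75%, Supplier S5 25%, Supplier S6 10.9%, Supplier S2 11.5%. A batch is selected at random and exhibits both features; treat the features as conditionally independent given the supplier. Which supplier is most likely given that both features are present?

Since the prior is uniform, the posterior is proportional to the likelihood:
  Supplier S4: 0.001 × 0.412 = 0.000412
  Supplier S3: 0.03 × 0.4575 = 0.013725
  Supplier S5: 0.03 × 0.25 = 0.0075
  Supplier S6: 0.28 × 0.109 = 0.03052
  Supplier S2: 0.028 × 0.115 = 0.00322
Total = 0.055377.
Largest term belongs to Supplier S6, so Supplier S6 is most probable.

Supplier S6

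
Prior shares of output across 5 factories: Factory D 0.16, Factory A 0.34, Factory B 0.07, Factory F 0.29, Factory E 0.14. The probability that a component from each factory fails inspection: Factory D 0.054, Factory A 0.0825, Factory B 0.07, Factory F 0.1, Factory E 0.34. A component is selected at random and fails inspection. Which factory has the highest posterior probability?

Factory E

Compute prior × likelihood for every hypothesis:
  Factory D: 0.16 × 0.054 = 0.00864
  Factory A: 0.34 × 0.0825 = 0.02805
  Factory B: 0.07 × 0.07 = 0.0049
  Factory F: 0.29 × 0.1 = 0.029
  Factory E: 0.14 × 0.34 = 0.0476
Normalizing constant = 0.11819.
Largest term belongs to Factory E, so Factory E is most probable.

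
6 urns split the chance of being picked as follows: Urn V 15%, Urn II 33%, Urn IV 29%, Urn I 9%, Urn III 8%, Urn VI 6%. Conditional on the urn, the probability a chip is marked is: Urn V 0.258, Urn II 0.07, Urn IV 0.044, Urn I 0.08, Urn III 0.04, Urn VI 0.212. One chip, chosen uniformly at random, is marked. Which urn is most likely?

Urn V

Unnormalized posteriors (prior × likelihood):
  Urn V: 0.15 × 0.258 = 0.0387
  Urn II: 0.33 × 0.07 = 0.0231
  Urn IV: 0.29 × 0.044 = 0.01276
  Urn I: 0.09 × 0.08 = 0.0072
  Urn III: 0.08 × 0.04 = 0.0032
  Urn VI: 0.06 × 0.212 = 0.01272
Sum = 0.09768.
Largest term belongs to Urn V, so Urn V is most probable.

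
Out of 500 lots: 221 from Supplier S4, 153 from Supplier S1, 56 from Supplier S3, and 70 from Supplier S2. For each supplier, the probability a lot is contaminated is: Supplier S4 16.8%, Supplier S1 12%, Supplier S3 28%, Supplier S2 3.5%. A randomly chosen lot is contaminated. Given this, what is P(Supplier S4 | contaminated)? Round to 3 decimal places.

0.504

By Bayes' rule, posterior ∝ prior × likelihood:
  Supplier S4: 0.442 × 0.168 = 0.074256
  Supplier S1: 0.306 × 0.12 = 0.03672
  Supplier S3: 0.112 × 0.28 = 0.03136
  Supplier S2: 0.14 × 0.035 = 0.0049
Sum = 0.147236.
P(Supplier S4 | evidence) = 0.074256 / 0.147236 ≈ 0.504.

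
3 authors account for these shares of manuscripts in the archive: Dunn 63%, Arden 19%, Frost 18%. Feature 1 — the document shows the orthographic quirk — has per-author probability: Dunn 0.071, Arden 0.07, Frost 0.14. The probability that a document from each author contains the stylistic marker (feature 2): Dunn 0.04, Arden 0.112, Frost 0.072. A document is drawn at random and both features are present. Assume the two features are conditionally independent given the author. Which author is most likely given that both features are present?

Unnormalized posteriors (prior × likelihood):
  Dunn: 0.63 × 0.071 × 0.04 = 0.0017892
  Arden: 0.19 × 0.07 × 0.112 = 0.0014896
  Frost: 0.18 × 0.14 × 0.072 = 0.0018144
Sum = 0.0050932.
Largest term belongs to Frost, so Frost is most probable.

Frost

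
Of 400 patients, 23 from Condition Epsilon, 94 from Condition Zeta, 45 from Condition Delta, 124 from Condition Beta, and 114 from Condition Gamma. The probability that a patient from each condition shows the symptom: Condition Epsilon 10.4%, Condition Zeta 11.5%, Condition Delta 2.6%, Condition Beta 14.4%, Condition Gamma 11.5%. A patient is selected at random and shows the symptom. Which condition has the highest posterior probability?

Prior × likelihood for each hypothesis:
  Condition Epsilon: 0.0575 × 0.104 = 0.00598
  Condition Zeta: 0.235 × 0.115 = 0.027025
  Condition Delta: 0.1125 × 0.026 = 0.002925
  Condition Beta: 0.31 × 0.144 = 0.04464
  Condition Gamma: 0.285 × 0.115 = 0.032775
Total = 0.113345.
Largest term belongs to Condition Beta, so Condition Beta is most probable.

Condition Beta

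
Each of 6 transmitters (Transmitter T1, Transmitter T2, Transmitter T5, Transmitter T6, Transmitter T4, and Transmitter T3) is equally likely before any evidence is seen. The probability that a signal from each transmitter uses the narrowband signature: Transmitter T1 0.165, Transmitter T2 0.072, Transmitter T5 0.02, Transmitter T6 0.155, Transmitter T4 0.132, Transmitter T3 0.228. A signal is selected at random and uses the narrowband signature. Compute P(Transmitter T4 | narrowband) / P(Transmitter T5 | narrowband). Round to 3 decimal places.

6.600

Since the prior is uniform, the posterior is proportional to the likelihood:
  Transmitter T1: 0.165
  Transmitter T2: 0.072
  Transmitter T5: 0.02
  Transmitter T6: 0.155
  Transmitter T4: 0.132
  Transmitter T3: 0.228
Normalizing constant = 0.772.
The ratio is 0.132 / 0.02 (the normalizer cancels) = 6.600.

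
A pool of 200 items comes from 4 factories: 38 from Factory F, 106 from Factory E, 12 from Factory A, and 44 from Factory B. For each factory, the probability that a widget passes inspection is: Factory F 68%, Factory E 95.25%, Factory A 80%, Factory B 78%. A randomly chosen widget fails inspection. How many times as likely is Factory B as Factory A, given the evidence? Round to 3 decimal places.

Taking complements, P(nonconforming | each) = Factory F 0.32, Factory E 0.0475, Factory A 0.2, Factory B 0.22.
Compute prior × likelihood for every hypothesis:
  Factory F: 0.19 × 0.32 = 0.0608
  Factory E: 0.53 × 0.0475 = 0.025175
  Factory A: 0.06 × 0.2 = 0.012
  Factory B: 0.22 × 0.22 = 0.0484
Normalizing constant = 0.146375.
The ratio is 0.0484 / 0.012 (the normalizer cancels) = 4.033.

4.033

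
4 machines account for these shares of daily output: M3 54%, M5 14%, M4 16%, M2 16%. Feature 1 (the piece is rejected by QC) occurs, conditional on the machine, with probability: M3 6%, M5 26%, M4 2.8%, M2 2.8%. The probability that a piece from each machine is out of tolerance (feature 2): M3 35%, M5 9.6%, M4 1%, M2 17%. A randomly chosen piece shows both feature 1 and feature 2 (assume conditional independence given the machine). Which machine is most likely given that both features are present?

M3

By Bayes' rule, posterior ∝ prior × likelihood:
  M3: 0.54 × 0.06 × 0.35 = 0.01134
  M5: 0.14 × 0.26 × 0.096 = 0.0034944
  M4: 0.16 × 0.028 × 0.01 = 0.0000448
  M2: 0.16 × 0.028 × 0.17 = 0.0007616
Total = 0.0156408.
Largest term belongs to M3, so M3 is most probable.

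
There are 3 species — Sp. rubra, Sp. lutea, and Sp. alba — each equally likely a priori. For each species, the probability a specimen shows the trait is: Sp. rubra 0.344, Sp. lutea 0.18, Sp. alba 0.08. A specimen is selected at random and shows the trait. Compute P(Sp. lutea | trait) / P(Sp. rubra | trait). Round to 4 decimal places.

With a uniform prior (1/3 each), posterior ∝ likelihood:
  Sp. rubra: 0.344
  Sp. lutea: 0.18
  Sp. alba: 0.08
Sum = 0.604.
The ratio is 0.18 / 0.344 (the normalizer cancels) = 0.5233.

0.5233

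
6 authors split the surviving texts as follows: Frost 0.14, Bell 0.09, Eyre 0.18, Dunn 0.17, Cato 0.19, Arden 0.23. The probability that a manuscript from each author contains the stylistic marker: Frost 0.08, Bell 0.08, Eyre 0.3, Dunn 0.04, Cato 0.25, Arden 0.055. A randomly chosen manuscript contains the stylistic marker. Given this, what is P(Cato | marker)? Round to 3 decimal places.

By Bayes' rule, posterior ∝ prior × likelihood:
  Frost: 0.14 × 0.08 = 0.0112
  Bell: 0.09 × 0.08 = 0.0072
  Eyre: 0.18 × 0.3 = 0.054
  Dunn: 0.17 × 0.04 = 0.0068
  Cato: 0.19 × 0.25 = 0.0475
  Arden: 0.23 × 0.055 = 0.01265
Sum = 0.13935.
P(Cato | evidence) = 0.0475 / 0.13935 ≈ 0.341.

0.341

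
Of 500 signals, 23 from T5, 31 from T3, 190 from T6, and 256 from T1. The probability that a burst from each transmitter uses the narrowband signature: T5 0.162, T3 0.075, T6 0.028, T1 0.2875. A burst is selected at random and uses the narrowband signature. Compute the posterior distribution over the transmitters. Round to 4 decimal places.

Prior × likelihood for each hypothesis:
  T5: 0.046 × 0.162 = 0.007452
  T3: 0.062 × 0.075 = 0.00465
  T6: 0.38 × 0.028 = 0.01064
  T1: 0.512 × 0.2875 = 0.1472
Normalizing constant = 0.169942.
P(T5 | narrowband) = 0.007452/0.169942 ≈ 0.0439
P(T3 | narrowband) = 0.00465/0.169942 ≈ 0.0274
P(T6 | narrowband) = 0.01064/0.169942 ≈ 0.0626
P(T1 | narrowband) = 0.1472/0.169942 ≈ 0.8662

T5 0.0439, T3 0.0274, T6 0.0626, T1 0.8662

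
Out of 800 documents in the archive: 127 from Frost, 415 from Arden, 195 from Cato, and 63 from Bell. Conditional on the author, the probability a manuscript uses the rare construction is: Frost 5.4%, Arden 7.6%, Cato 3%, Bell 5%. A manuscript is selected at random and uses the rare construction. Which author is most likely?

Arden

By Bayes' rule, posterior ∝ prior × likelihood:
  Frost: 0.15875 × 0.054 = 0.0085725
  Arden: 0.51875 × 0.076 = 0.039425
  Cato: 0.24375 × 0.03 = 0.0073125
  Bell: 0.07875 × 0.05 = 0.0039375
Total = 0.0592475.
Largest term belongs to Arden, so Arden is most probable.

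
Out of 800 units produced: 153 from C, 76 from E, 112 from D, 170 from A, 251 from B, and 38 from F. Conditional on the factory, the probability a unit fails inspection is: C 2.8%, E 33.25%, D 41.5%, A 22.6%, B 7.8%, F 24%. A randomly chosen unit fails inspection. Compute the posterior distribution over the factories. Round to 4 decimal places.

Compute prior × likelihood for every hypothesis:
  C: 0.19125 × 0.028 = 0.005355
  E: 0.095 × 0.3325 = 0.0315875
  D: 0.14 × 0.415 = 0.0581
  A: 0.2125 × 0.226 = 0.048025
  B: 0.31375 × 0.078 = 0.0244725
  F: 0.0475 × 0.24 = 0.0114
Total = 0.17894.
P(C | nonconforming) = 0.005355/0.17894 ≈ 0.0299
P(E | nonconforming) = 0.0315875/0.17894 ≈ 0.1765
P(D | nonconforming) = 0.0581/0.17894 ≈ 0.3247
P(A | nonconforming) = 0.048025/0.17894 ≈ 0.2684
P(B | nonconforming) = 0.0244725/0.17894 ≈ 0.1368
P(F | nonconforming) = 0.0114/0.17894 ≈ 0.0637

C 0.0299, E 0.1765, D 0.3247, A 0.2684, B 0.1368, F 0.0637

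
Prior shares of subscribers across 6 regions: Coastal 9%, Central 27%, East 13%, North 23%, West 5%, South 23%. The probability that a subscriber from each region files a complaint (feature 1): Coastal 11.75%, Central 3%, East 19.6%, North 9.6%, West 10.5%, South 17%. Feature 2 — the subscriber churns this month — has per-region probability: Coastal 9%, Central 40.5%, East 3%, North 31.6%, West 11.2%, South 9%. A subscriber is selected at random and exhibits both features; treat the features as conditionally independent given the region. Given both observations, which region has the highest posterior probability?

Unnormalized posteriors (prior × likelihood):
  Coastal: 0.09 × 0.1175 × 0.09 = 0.00095175
  Central: 0.27 × 0.03 × 0.405 = 0.0032805
  East: 0.13 × 0.196 × 0.03 = 0.0007644
  North: 0.23 × 0.096 × 0.316 = 0.00697728
  West: 0.05 × 0.105 × 0.112 = 0.000588
  South: 0.23 × 0.17 × 0.09 = 0.003519
Sum = 0.01608093.
Largest term belongs to North, so North is most probable.

North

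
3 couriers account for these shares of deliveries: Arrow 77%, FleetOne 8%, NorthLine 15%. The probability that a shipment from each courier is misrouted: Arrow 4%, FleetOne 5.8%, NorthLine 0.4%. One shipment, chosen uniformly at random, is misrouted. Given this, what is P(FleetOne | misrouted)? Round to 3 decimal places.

By Bayes' rule, posterior ∝ prior × likelihood:
  Arrow: 0.77 × 0.04 = 0.0308
  FleetOne: 0.08 × 0.058 = 0.00464
  NorthLine: 0.15 × 0.004 = 0.0006
Normalizing constant = 0.03604.
P(FleetOne | evidence) = 0.00464 / 0.03604 ≈ 0.129.

0.129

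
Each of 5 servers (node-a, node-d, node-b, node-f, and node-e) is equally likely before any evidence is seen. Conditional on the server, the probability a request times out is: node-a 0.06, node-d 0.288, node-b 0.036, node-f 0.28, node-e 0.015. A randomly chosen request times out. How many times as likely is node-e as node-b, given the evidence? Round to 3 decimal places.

0.417

With a uniform prior (1/5 each), posterior ∝ likelihood:
  node-a: 0.06
  node-d: 0.288
  node-b: 0.036
  node-f: 0.28
  node-e: 0.015
Total = 0.679.
The ratio is 0.015 / 0.036 (the normalizer cancels) = 0.417.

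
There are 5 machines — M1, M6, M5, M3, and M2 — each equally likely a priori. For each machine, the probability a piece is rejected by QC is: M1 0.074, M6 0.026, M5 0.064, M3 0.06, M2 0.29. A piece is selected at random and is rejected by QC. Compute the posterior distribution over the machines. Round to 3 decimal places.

M1 0.144, M6 0.051, M5 0.125, M3 0.117, M2 0.564

With a uniform prior (1/5 each), posterior ∝ likelihood:
  M1: 0.074
  M6: 0.026
  M5: 0.064
  M3: 0.06
  M2: 0.29
Total = 0.514.
P(M1 | rejected) = 0.074/0.514 ≈ 0.144
P(M6 | rejected) = 0.026/0.514 ≈ 0.051
P(M5 | rejected) = 0.064/0.514 ≈ 0.125
P(M3 | rejected) = 0.06/0.514 ≈ 0.117
P(M2 | rejected) = 0.29/0.514 ≈ 0.564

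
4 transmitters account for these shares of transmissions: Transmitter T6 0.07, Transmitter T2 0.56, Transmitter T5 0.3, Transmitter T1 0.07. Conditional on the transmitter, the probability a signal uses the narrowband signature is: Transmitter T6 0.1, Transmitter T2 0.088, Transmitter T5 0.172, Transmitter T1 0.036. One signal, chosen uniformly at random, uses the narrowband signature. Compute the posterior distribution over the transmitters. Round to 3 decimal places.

Transmitter T6 0.063, Transmitter T2 0.446, Transmitter T5 0.467, Transmitter T1 0.023

By Bayes' rule, posterior ∝ prior × likelihood:
  Transmitter T6: 0.07 × 0.1 = 0.007
  Transmitter T2: 0.56 × 0.088 = 0.04928
  Transmitter T5: 0.3 × 0.172 = 0.0516
  Transmitter T1: 0.07 × 0.036 = 0.00252
Sum = 0.1104.
P(Transmitter T6 | narrowband) = 0.007/0.1104 ≈ 0.063
P(Transmitter T2 | narrowband) = 0.04928/0.1104 ≈ 0.446
P(Transmitter T5 | narrowband) = 0.0516/0.1104 ≈ 0.467
P(Transmitter T1 | narrowband) = 0.00252/0.1104 ≈ 0.023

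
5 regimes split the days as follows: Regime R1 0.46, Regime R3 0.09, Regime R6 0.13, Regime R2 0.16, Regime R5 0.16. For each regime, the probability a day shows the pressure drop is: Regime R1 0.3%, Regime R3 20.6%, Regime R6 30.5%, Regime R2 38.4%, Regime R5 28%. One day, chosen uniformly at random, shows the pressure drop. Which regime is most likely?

Regime R2

Prior × likelihood for each hypothesis:
  Regime R1: 0.46 × 0.003 = 0.00138
  Regime R3: 0.09 × 0.206 = 0.01854
  Regime R6: 0.13 × 0.305 = 0.03965
  Regime R2: 0.16 × 0.384 = 0.06144
  Regime R5: 0.16 × 0.28 = 0.0448
Normalizing constant = 0.16581.
Largest term belongs to Regime R2, so Regime R2 is most probable.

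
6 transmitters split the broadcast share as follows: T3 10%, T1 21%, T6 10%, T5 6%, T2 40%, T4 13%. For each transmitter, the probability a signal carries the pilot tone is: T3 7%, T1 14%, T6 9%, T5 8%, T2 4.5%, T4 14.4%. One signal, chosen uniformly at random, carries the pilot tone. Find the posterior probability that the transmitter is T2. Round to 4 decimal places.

0.2071

Prior × likelihood for each hypothesis:
  T3: 0.1 × 0.07 = 0.007
  T1: 0.21 × 0.14 = 0.0294
  T6: 0.1 × 0.09 = 0.009
  T5: 0.06 × 0.08 = 0.0048
  T2: 0.4 × 0.045 = 0.018
  T4: 0.13 × 0.144 = 0.01872
Normalizing constant = 0.08692.
P(T2 | evidence) = 0.018 / 0.08692 ≈ 0.2071.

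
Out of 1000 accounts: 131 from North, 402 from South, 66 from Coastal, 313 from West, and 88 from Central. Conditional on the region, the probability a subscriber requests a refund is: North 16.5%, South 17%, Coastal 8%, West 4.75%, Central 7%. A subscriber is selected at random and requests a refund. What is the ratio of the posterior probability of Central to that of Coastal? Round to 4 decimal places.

1.1667

Compute prior × likelihood for every hypothesis:
  North: 0.131 × 0.165 = 0.021615
  South: 0.402 × 0.17 = 0.06834
  Coastal: 0.066 × 0.08 = 0.00528
  West: 0.313 × 0.0475 = 0.0148675
  Central: 0.088 × 0.07 = 0.00616
Normalizing constant = 0.1162625.
The ratio is 0.00616 / 0.00528 (the normalizer cancels) = 1.1667.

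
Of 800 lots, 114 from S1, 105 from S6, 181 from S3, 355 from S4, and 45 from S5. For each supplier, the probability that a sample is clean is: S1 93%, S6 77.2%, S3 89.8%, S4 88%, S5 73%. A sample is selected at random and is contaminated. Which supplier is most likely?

Taking complements, P(contaminated | each) = S1 0.07, S6 0.228, S3 0.102, S4 0.12, S5 0.27.
Compute prior × likelihood for every hypothesis:
  S1: 0.1425 × 0.07 = 0.009975
  S6: 0.13125 × 0.228 = 0.029925
  S3: 0.22625 × 0.102 = 0.0230775
  S4: 0.44375 × 0.12 = 0.05325
  S5: 0.05625 × 0.27 = 0.0151875
Normalizing constant = 0.131415.
Largest term belongs to S4, so S4 is most probable.

S4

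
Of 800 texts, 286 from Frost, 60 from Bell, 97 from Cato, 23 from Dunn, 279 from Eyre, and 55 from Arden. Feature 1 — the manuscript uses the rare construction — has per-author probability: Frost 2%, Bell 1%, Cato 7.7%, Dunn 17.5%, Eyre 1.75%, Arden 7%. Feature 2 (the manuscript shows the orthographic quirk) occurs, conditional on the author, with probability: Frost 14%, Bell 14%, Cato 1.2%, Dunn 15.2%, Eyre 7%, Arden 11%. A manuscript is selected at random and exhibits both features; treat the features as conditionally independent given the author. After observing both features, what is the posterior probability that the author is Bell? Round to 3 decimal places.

0.036

Unnormalized posteriors (prior × likelihood):
  Frost: 0.3575 × 0.02 × 0.14 = 0.001001
  Bell: 0.075 × 0.01 × 0.14 = 0.000105
  Cato: 0.12125 × 0.077 × 0.012 = 0.000112035
  Dunn: 0.02875 × 0.175 × 0.152 = 0.00076475
  Eyre: 0.34875 × 0.0175 × 0.07 = 0.00042721875
  Arden: 0.06875 × 0.07 × 0.11 = 0.000529375
Sum = 0.00293937875.
P(Bell | evidence) = 0.000105 / 0.00293937875 ≈ 0.036.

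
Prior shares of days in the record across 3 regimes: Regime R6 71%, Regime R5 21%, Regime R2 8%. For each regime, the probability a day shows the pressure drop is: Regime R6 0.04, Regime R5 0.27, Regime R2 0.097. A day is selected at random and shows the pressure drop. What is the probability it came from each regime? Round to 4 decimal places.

Regime R6 0.3058, Regime R5 0.6106, Regime R2 0.0836

Compute prior × likelihood for every hypothesis:
  Regime R6: 0.71 × 0.04 = 0.0284
  Regime R5: 0.21 × 0.27 = 0.0567
  Regime R2: 0.08 × 0.097 = 0.00776
Normalizing constant = 0.09286.
P(Regime R6 | drop) = 0.0284/0.09286 ≈ 0.3058
P(Regime R5 | drop) = 0.0567/0.09286 ≈ 0.6106
P(Regime R2 | drop) = 0.00776/0.09286 ≈ 0.0836
(Check: 0.3058+0.6106+0.0836 = 1.0000.)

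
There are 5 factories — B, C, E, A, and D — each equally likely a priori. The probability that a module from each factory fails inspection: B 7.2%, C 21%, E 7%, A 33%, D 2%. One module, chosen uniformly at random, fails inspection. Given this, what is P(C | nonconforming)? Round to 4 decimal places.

With a uniform prior (1/5 each), posterior ∝ likelihood:
  B: 0.072
  C: 0.21
  E: 0.07
  A: 0.33
  D: 0.02
Sum = 0.702.
P(C | evidence) = 0.21 / 0.702 ≈ 0.2991.

0.2991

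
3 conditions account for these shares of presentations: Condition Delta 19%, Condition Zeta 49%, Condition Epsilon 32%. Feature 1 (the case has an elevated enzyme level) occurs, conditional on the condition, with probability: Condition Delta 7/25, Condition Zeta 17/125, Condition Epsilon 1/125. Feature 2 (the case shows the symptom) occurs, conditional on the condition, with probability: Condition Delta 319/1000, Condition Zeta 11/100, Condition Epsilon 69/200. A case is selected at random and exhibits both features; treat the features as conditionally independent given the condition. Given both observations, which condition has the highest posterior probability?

Unnormalized posteriors (prior × likelihood):
  Condition Delta: 0.19 × 0.28 × 0.319 = 0.0169708
  Condition Zeta: 0.49 × 0.136 × 0.11 = 0.0073304
  Condition Epsilon: 0.32 × 0.008 × 0.345 = 0.0008832
Total = 0.0251844.
Largest term belongs to Condition Delta, so Condition Delta is most probable.

Condition Delta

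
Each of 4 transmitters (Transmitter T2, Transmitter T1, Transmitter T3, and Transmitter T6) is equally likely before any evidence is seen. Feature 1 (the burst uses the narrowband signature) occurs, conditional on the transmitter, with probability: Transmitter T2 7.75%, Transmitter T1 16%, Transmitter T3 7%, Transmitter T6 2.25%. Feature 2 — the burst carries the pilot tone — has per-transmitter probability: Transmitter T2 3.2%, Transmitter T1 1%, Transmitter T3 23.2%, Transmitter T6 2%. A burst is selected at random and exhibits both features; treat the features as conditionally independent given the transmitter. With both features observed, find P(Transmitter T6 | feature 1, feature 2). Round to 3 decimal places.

With a uniform prior (1/4 each), posterior ∝ likelihood:
  Transmitter T2: 0.0775 × 0.032 = 0.00248
  Transmitter T1: 0.16 × 0.01 = 0.0016
  Transmitter T3: 0.07 × 0.232 = 0.01624
  Transmitter T6: 0.0225 × 0.02 = 0.00045
Normalizing constant = 0.02077.
P(Transmitter T6 | evidence) = 0.00045 / 0.02077 ≈ 0.022.

0.022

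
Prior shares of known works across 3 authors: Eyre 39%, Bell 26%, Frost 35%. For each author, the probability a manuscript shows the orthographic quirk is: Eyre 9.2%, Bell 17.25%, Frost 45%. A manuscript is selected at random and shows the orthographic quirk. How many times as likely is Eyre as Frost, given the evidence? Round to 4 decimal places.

0.2278

Unnormalized posteriors (prior × likelihood):
  Eyre: 0.39 × 0.092 = 0.03588
  Bell: 0.26 × 0.1725 = 0.04485
  Frost: 0.35 × 0.45 = 0.1575
Normalizing constant = 0.23823.
The ratio is 0.03588 / 0.1575 (the normalizer cancels) = 0.2278.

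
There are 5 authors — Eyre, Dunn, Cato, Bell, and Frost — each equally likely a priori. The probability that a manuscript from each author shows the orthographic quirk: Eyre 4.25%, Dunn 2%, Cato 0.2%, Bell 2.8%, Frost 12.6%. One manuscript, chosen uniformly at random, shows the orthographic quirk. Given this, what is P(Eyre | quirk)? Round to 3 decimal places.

With a uniform prior (1/5 each), posterior ∝ likelihood:
  Eyre: 0.0425
  Dunn: 0.02
  Cato: 0.002
  Bell: 0.028
  Frost: 0.126
Total = 0.2185.
P(Eyre | evidence) = 0.0425 / 0.2185 ≈ 0.195.

0.195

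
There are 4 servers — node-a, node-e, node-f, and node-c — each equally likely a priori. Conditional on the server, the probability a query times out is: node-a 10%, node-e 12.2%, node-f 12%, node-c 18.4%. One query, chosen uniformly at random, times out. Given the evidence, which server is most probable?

Since the prior is uniform, the posterior is proportional to the likelihood:
  node-a: 0.1
  node-e: 0.122
  node-f: 0.12
  node-c: 0.184
Sum = 0.526.
Largest term belongs to node-c, so node-c is most probable.

node-c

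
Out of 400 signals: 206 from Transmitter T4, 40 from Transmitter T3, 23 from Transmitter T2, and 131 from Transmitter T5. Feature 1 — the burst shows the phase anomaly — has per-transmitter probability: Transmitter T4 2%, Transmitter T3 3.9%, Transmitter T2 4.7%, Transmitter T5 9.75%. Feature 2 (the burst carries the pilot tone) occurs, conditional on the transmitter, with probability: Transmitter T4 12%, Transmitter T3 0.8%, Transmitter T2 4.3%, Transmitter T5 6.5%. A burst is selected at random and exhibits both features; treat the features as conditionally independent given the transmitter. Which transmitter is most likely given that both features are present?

Unnormalized posteriors (prior × likelihood):
  Transmitter T4: 0.515 × 0.02 × 0.12 = 0.001236
  Transmitter T3: 0.1 × 0.039 × 0.008 = 0.0000312
  Transmitter T2: 0.0575 × 0.047 × 0.043 = 0.0001162075
  Transmitter T5: 0.3275 × 0.0975 × 0.065 = 0.00207553125
Sum = 0.00345893875.
Largest term belongs to Transmitter T5, so Transmitter T5 is most probable.

Transmitter T5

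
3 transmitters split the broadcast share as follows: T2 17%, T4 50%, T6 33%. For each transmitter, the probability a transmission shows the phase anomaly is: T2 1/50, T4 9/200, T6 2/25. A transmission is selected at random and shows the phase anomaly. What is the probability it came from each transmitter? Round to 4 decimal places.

T2 0.0650, T4 0.4302, T6 0.5048

Unnormalized posteriors (prior × likelihood):
  T2: 0.17 × 0.02 = 0.0034
  T4: 0.5 × 0.045 = 0.0225
  T6: 0.33 × 0.08 = 0.0264
Total = 0.0523.
P(T2 | anomaly) = 0.0034/0.0523 ≈ 0.0650
P(T4 | anomaly) = 0.0225/0.0523 ≈ 0.4302
P(T6 | anomaly) = 0.0264/0.0523 ≈ 0.5048
(Check: 0.0650+0.4302+0.5048 = 1.0000.)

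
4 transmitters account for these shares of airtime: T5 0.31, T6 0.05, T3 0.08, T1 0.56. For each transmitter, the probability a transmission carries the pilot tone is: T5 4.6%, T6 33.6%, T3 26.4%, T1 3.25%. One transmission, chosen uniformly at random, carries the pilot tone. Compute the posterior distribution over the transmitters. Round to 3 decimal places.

Prior × likelihood for each hypothesis:
  T5: 0.31 × 0.046 = 0.01426
  T6: 0.05 × 0.336 = 0.0168
  T3: 0.08 × 0.264 = 0.02112
  T1: 0.56 × 0.0325 = 0.0182
Sum = 0.07038.
P(T5 | pilot) = 0.01426/0.07038 ≈ 0.203
P(T6 | pilot) = 0.0168/0.07038 ≈ 0.239
P(T3 | pilot) = 0.02112/0.07038 ≈ 0.300
P(T1 | pilot) = 0.0182/0.07038 ≈ 0.259

T5 0.203, T6 0.239, T3 0.300, T1 0.259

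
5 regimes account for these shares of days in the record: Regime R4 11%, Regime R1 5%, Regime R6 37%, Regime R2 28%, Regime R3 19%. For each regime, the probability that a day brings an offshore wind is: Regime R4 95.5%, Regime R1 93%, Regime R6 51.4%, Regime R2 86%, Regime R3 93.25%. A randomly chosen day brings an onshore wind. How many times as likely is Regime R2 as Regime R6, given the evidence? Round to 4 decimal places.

Taking complements, P(onshore | each) = Regime R4 0.045, Regime R1 0.07, Regime R6 0.486, Regime R2 0.14, Regime R3 0.0675.
By Bayes' rule, posterior ∝ prior × likelihood:
  Regime R4: 0.11 × 0.045 = 0.00495
  Regime R1: 0.05 × 0.07 = 0.0035
  Regime R6: 0.37 × 0.486 = 0.17982
  Regime R2: 0.28 × 0.14 = 0.0392
  Regime R3: 0.19 × 0.0675 = 0.012825
Total = 0.240295.
The ratio is 0.0392 / 0.17982 (the normalizer cancels) = 0.2180.

0.2180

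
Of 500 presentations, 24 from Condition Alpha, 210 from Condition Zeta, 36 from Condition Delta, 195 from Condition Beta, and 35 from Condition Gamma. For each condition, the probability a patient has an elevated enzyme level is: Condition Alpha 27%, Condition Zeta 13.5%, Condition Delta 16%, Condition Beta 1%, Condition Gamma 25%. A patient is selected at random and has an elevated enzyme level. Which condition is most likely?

Condition Zeta

Compute prior × likelihood for every hypothesis:
  Condition Alpha: 0.048 × 0.27 = 0.01296
  Condition Zeta: 0.42 × 0.135 = 0.0567
  Condition Delta: 0.072 × 0.16 = 0.01152
  Condition Beta: 0.39 × 0.01 = 0.0039
  Condition Gamma: 0.07 × 0.25 = 0.0175
Sum = 0.10258.
Largest term belongs to Condition Zeta, so Condition Zeta is most probable.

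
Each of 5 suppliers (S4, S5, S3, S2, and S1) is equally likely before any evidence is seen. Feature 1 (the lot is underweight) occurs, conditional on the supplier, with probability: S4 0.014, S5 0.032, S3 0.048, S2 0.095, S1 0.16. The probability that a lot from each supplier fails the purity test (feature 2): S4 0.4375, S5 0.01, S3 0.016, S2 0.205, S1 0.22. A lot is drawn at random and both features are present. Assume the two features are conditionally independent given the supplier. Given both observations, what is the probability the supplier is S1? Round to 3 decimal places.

0.569

Since the prior is uniform, the posterior is proportional to the likelihood:
  S4: 0.014 × 0.4375 = 0.006125
  S5: 0.032 × 0.01 = 0.00032
  S3: 0.048 × 0.016 = 0.000768
  S2: 0.095 × 0.205 = 0.019475
  S1: 0.16 × 0.22 = 0.0352
Sum = 0.061888.
P(S1 | evidence) = 0.0352 / 0.061888 ≈ 0.569.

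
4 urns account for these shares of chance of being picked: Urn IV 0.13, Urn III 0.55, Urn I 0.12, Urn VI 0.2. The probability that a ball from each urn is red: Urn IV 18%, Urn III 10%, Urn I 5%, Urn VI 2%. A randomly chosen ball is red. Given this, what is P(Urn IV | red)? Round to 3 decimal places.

Unnormalized posteriors (prior × likelihood):
  Urn IV: 0.13 × 0.18 = 0.0234
  Urn III: 0.55 × 0.1 = 0.055
  Urn I: 0.12 × 0.05 = 0.006
  Urn VI: 0.2 × 0.02 = 0.004
Total = 0.0884.
P(Urn IV | evidence) = 0.0234 / 0.0884 ≈ 0.265.

0.265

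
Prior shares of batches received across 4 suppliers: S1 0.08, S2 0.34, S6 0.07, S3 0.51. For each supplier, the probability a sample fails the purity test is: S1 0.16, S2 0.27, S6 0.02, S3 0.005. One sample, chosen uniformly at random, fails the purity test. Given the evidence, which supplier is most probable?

Compute prior × likelihood for every hypothesis:
  S1: 0.08 × 0.16 = 0.0128
  S2: 0.34 × 0.27 = 0.0918
  S6: 0.07 × 0.02 = 0.0014
  S3: 0.51 × 0.005 = 0.00255
Normalizing constant = 0.10855.
Largest term belongs to S2, so S2 is most probable.

S2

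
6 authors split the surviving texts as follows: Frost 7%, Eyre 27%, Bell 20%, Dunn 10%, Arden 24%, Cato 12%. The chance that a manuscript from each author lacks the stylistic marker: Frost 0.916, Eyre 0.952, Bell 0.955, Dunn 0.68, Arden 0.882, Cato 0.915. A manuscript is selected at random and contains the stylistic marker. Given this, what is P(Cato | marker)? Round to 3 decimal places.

0.104

Taking complements, P(marker | each) = Frost 0.084, Eyre 0.048, Bell 0.045, Dunn 0.32, Arden 0.118, Cato 0.085.
Prior × likelihood for each hypothesis:
  Frost: 0.07 × 0.084 = 0.00588
  Eyre: 0.27 × 0.048 = 0.01296
  Bell: 0.2 × 0.045 = 0.009
  Dunn: 0.1 × 0.32 = 0.032
  Arden: 0.24 × 0.118 = 0.02832
  Cato: 0.12 × 0.085 = 0.0102
Normalizing constant = 0.09836.
P(Cato | evidence) = 0.0102 / 0.09836 ≈ 0.104.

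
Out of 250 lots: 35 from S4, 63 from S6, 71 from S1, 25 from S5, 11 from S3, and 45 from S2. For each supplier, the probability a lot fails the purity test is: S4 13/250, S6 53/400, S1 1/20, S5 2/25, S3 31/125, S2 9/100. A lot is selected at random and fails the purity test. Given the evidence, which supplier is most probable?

S6

Unnormalized posteriors (prior × likelihood):
  S4: 0.14 × 0.052 = 0.00728
  S6: 0.252 × 0.1325 = 0.03339
  S1: 0.284 × 0.05 = 0.0142
  S5: 0.1 × 0.08 = 0.008
  S3: 0.044 × 0.248 = 0.010912
  S2: 0.18 × 0.09 = 0.0162
Sum = 0.089982.
Largest term belongs to S6, so S6 is most probable.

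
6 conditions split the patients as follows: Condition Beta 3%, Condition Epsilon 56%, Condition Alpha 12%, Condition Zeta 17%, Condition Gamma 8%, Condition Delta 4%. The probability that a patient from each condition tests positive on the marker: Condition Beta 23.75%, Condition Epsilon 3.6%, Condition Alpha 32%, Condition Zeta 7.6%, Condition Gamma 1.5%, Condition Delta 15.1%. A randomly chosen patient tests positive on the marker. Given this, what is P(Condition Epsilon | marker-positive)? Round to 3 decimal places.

Prior × likelihood for each hypothesis:
  Condition Beta: 0.03 × 0.2375 = 0.007125
  Condition Epsilon: 0.56 × 0.036 = 0.02016
  Condition Alpha: 0.12 × 0.32 = 0.0384
  Condition Zeta: 0.17 × 0.076 = 0.01292
  Condition Gamma: 0.08 × 0.015 = 0.0012
  Condition Delta: 0.04 × 0.151 = 0.00604
Normalizing constant = 0.085845.
P(Condition Epsilon | evidence) = 0.02016 / 0.085845 ≈ 0.235.

0.235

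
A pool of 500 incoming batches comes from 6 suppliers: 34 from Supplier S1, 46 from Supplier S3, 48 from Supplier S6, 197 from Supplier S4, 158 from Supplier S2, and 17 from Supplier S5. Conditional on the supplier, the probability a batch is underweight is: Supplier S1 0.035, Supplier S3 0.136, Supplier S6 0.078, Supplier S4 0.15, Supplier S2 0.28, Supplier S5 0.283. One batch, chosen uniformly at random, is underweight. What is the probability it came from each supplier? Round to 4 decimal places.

Supplier S1 0.0133, Supplier S3 0.0697, Supplier S6 0.0417, Supplier S4 0.3291, Supplier S2 0.4927, Supplier S5 0.0536

Unnormalized posteriors (prior × likelihood):
  Supplier S1: 0.068 × 0.035 = 0.00238
  Supplier S3: 0.092 × 0.136 = 0.012512
  Supplier S6: 0.096 × 0.078 = 0.007488
  Supplier S4: 0.394 × 0.15 = 0.0591
  Supplier S2: 0.316 × 0.28 = 0.08848
  Supplier S5: 0.034 × 0.283 = 0.009622
Total = 0.179582.
P(Supplier S1 | underweight) = 0.00238/0.179582 ≈ 0.0133
P(Supplier S3 | underweight) = 0.012512/0.179582 ≈ 0.0697
P(Supplier S6 | underweight) = 0.007488/0.179582 ≈ 0.0417
P(Supplier S4 | underweight) = 0.0591/0.179582 ≈ 0.3291
P(Supplier S2 | underweight) = 0.08848/0.179582 ≈ 0.4927
P(Supplier S5 | underweight) = 0.009622/0.179582 ≈ 0.0536
(Check: 0.0133+0.0697+0.0417+0.3291+0.4927+0.0536 = 1.0001.)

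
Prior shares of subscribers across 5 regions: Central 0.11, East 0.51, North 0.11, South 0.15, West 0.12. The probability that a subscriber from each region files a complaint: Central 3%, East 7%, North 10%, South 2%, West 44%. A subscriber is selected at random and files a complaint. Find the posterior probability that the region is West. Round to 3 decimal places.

0.499

Prior × likelihood for each hypothesis:
  Central: 0.11 × 0.03 = 0.0033
  East: 0.51 × 0.07 = 0.0357
  North: 0.11 × 0.1 = 0.011
  South: 0.15 × 0.02 = 0.003
  West: 0.12 × 0.44 = 0.0528
Normalizing constant = 0.1058.
P(West | evidence) = 0.0528 / 0.1058 ≈ 0.499.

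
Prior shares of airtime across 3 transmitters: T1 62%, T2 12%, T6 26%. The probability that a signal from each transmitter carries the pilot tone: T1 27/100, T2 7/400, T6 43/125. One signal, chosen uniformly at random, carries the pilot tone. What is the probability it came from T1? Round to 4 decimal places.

0.6465

Unnormalized posteriors (prior × likelihood):
  T1: 0.62 × 0.27 = 0.1674
  T2: 0.12 × 0.0175 = 0.0021
  T6: 0.26 × 0.344 = 0.08944
Normalizing constant = 0.25894.
P(T1 | evidence) = 0.1674 / 0.25894 ≈ 0.6465.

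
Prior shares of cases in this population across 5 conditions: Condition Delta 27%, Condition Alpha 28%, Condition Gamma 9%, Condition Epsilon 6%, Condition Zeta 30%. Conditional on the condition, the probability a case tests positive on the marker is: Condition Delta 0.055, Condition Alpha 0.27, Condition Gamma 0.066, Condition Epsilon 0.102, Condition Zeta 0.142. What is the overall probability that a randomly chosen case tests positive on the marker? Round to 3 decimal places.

Compute prior × likelihood for every hypothesis:
  Condition Delta: 0.27 × 0.055 = 0.01485
  Condition Alpha: 0.28 × 0.27 = 0.0756
  Condition Gamma: 0.09 × 0.066 = 0.00594
  Condition Epsilon: 0.06 × 0.102 = 0.00612
  Condition Zeta: 0.3 × 0.142 = 0.0426
P(marker-positive) = 0.01485 + 0.0756 + 0.00594 + 0.00612 + 0.0426 = 0.14511 → 0.145.

0.145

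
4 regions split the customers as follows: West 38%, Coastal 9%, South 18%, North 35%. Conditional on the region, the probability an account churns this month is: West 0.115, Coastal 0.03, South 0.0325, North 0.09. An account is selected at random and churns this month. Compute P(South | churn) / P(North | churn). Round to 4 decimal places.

0.1857

Compute prior × likelihood for every hypothesis:
  West: 0.38 × 0.115 = 0.0437
  Coastal: 0.09 × 0.03 = 0.0027
  South: 0.18 × 0.0325 = 0.00585
  North: 0.35 × 0.09 = 0.0315
Sum = 0.08375.
The ratio is 0.00585 / 0.0315 (the normalizer cancels) = 0.1857.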